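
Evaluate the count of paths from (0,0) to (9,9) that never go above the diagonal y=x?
4,862

Reasoning: Counted by the Catalan number C_9: C_9 = C(18,9)/(9+1) = 48,620/10 = 4,862.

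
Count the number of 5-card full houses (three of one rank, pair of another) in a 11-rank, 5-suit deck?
11,000

Reasoning: Triple rank: 11. Triple suits: C(5,3)=10. Pair rank: 10. Pair suits: C(5,2)=10. Total: 11,000.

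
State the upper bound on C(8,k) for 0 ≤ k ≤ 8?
Maximum at k = 4: C(8,4) = 70.

Answer: 70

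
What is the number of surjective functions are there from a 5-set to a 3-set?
150

Reasoning: Onto functions = 3! × S(5,3)
First compute S(5,3) via recurrence:
Using the Stirling recurrence: S(n,k) = k·S(n-1,k) + S(n-1,k-1)
S(5,3) = 3·S(4,3) + S(4,2)
         = 3·6 + 7
         = 18 + 7
         = 25
Then: 6 × 25 = 150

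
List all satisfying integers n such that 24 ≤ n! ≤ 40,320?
4, 5, 6, 7, 8

n! is strictly increasing; 4! = 24 and 8! = 40,320, so valid n = 4, 5, 6, 7, 8.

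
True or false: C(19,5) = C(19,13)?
False

Working:
C(19,5) = 11,628 but C(19,13) = 27,132; symmetry gives C(19,5) = C(19,14), not C(19,13).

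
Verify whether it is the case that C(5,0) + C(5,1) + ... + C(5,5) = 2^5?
True

Solution: Binomial theorem with x = y = 1: Σ C(5,i) = (1+1)^5 = 2^5 = 32. The statement holds.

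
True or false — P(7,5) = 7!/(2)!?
True

Permutation formula P(n,k) = n!/(n-k)!: 7!/2! = 5,040/2 = 2,520 = P(7,5). The statement holds.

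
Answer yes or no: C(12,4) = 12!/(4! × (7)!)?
No

The correct denominator is 4!×8!, giving C(12,4) = 495; the stated RHS is 12!/(4!×7!) = 3,960 ≠ 495, so the statement does not hold.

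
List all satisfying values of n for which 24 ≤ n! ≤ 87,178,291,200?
4, 5, 6, 7, 8, 9, 10, 11, 12, 13, 14

n! is strictly increasing; 4! = 24 and 14! = 87,178,291,200, so valid n = 4, 5, 6, 7, 8, 9, 10, 11, 12, 13, 14.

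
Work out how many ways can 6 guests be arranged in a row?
Arrangements of 6 distinct objects: 6! = 720.

Answer: 720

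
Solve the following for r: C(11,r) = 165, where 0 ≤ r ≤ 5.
C(11,r) is increasing for 0 ≤ r ≤ 5. Stepping up (C(11,r+1) = C(11,r)·(11−r)/(r+1)): C(11,1) = 11, C(11,2) = 55, C(11,3) = 165 ✓. So r = 3.
Final answer: 3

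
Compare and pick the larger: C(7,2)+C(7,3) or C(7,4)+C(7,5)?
First=56, Second=56.
Final answer: Equal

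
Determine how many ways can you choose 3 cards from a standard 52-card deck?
22,100

Explanation: C(52,3) = 22,100.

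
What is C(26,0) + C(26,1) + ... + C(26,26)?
67,108,864

Solution: Sum of binomial coefficients = 2^26 = 67,108,864.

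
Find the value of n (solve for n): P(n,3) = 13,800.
25

Solution: P(n,3) = n(n−1)(n−2) is increasing in n; n(n−1)(n−2) ≈ (n−1)^3 = 13,800 gives n ≈ 25.0. Check: P(23,3) = 10,626, P(24,3) = 12,144, P(25,3) = 13,800 ✓. So n = 25.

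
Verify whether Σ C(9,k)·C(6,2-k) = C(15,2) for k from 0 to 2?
True

Working:
Vandermonde's identity gives C(15,2) = 105; RHS C(15,2) = 105.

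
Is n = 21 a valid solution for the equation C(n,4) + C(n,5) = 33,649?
No

Solution: C(21,4) + C(21,5) = 5,985 + 20,349 = 26,334, which does not equal 33,649.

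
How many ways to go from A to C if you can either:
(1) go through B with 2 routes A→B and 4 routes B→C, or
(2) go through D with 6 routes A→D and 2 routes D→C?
20

Route via B: 2×4=8. Route via D: 6×2=12. Total: 20.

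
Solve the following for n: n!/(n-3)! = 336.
8

n!/(n-3)! = n×(n-1)×(n-2), a product of 3 consecutive integers ≈ (n−1)^3. 336^(1/3) + 1 ≈ 8.0; check n = 8: 8×7×6 = 336 ✓. So n = 8.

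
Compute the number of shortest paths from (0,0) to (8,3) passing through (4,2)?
To (4,2): C(6,4)=15. From there: C(5,4)=5. Total: 75.
Final answer: 75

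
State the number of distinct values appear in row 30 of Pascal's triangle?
Row 30 has entries C(30,0)..C(30,30); by symmetry C(30,k)=C(30,30-k), giving 16 distinct values.
Final answer: 16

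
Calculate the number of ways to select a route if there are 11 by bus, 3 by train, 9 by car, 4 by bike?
By the addition principle: 11 + 3 + 9 + 4 = 27.

Answer: 27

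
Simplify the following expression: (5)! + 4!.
144

Explanation: (5)! + 4! = (5)·4! + 4! = (5+1)·4! = 6·4! = 144.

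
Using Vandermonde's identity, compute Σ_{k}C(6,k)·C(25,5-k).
169,911

Working:
= C(6+25,5) = C(31,5) = 169,911.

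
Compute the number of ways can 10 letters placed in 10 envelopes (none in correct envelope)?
1,334,961

Explanation: Using D(n) = (n-1)[D(n-1) + D(n-2)]:
D(10) = (10-1) × [D(9) + D(8)]
      = 9 × [133496 + 14833]
      = 9 × 148329
      = 1,334,961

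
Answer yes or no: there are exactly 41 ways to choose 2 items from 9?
No

Reasoning: C(9,2) = 36 ≠ 41.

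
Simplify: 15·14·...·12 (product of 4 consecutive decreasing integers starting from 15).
32,760
This is P(15,4) = 15!/(11)! = 32,760.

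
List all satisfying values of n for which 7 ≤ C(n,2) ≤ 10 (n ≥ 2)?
5

Solution: C(4,2)=6; C(5,2)=10; C(6,2)=15. So valid n = 5.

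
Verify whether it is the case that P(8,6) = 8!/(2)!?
True
Permutation formula P(n,k) = n!/(n-k)!: 8!/2! = 40,320/2 = 20,160 = P(8,6). The statement holds.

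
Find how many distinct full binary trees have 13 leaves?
Using the Catalan number formula: C_n = C(2n, n) / (n+1)
C_12 = C(24, 12) / (12+1)
     = 2704156 / 13
     = 208,012
Final answer: 208,012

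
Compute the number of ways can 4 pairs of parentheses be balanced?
14

Reasoning: Using the Catalan number formula: C_n = C(2n, n) / (n+1)
C_4 = C(8, 4) / (4+1)
     = 70 / 5
     = 14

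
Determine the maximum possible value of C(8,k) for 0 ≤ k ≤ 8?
Maximum at k = 4: C(8,4) = 70.

Answer: 70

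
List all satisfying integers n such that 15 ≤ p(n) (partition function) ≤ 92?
7, 8, 9, 10, 11, 12

Tabulating p(n) via p(n) = p(n−1) + p(n−2) − p(n−5) − p(n−7) + …: p(6)=11; p(7)=15; p(8)=22; p(9)=30; p(10)=42; p(11)=56; p(12)=77; p(13)=101. So valid n = 7, 8, 9, 10, 11, 12.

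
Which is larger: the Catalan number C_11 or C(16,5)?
C_11

Reasoning: C_11 = C(22,11)/(11+1) = 705,432/12 = 58,786; C(16,5) = 4,368.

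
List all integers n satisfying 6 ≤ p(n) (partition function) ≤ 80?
5, 6, 7, 8, 9, 10, 11, 12

Working:
Tabulating p(n) via p(n) = p(n−1) + p(n−2) − p(n−5) − p(n−7) + …: p(4)=5; p(5)=7; p(6)=11; p(7)=15; p(8)=22; p(9)=30; p(10)=42; p(11)=56; p(12)=77; p(13)=101. So valid n = 5, 6, 7, 8, 9, 10, 11, 12.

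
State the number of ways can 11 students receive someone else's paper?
14,684,570

Reasoning: Using D(n) = (n-1)[D(n-1) + D(n-2)]:
D(11) = (11-1) × [D(10) + D(9)]
      = 10 × [1334961 + 133496]
      = 10 × 1468457
      = 14,684,570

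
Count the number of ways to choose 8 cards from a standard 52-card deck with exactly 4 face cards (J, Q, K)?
45,238,050
12 face cards and 40 non-face cards: C(12,4) × C(40,4) = 495 × 91,390 = 45,238,050.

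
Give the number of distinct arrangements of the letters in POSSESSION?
75,600
Word has 10 letters (P=1, O=2, S=4, E=1, I=1, N=1). Arrangements: 10!/Π(k!) = 75,600.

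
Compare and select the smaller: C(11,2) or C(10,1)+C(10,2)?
Equal

Explanation: By Pascal's identity: C(11,2) = C(10,1)+C(10,2) = 55. Equal.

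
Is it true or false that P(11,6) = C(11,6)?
False

Solution: P(11,6) = 332,640 but C(11,6) = 462; they differ by a factor of 6! = 720, so the statement does not hold.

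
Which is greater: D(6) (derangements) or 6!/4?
D(6)

Explanation: D(6) = (6-1)·[D(5) + D(4)] = 5·[44 + 9] = 265; 6!/4 = 720/4 = 180.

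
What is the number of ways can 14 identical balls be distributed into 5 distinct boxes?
C(14+5-1, 5-1) = C(18, 4) = 3,060.
Final answer: 3,060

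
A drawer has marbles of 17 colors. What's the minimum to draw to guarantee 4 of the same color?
52

Solution: Worst case: 3 of each = 51. One more: 52.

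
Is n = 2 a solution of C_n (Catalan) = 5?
No

Solution: C_2 = C(4,2)/(2+1) = 6/3 = 2, which does not equal 5.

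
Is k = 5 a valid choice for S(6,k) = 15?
S(6,5) = 5·S(5,5) + S(5,4) = 5·1 + 10 = 15, which equals 15.

Answer: Yes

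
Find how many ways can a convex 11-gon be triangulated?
4,862

Reasoning: Using the Catalan number formula: C_n = C(2n, n) / (n+1)
C_9 = C(18, 9) / (9+1)
     = 48620 / 10
     = 4,862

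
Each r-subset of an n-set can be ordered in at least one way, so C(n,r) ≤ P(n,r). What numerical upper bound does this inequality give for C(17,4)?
57,120

Explanation: P(17,4) = 17·16·15·14 = 57,120, so C(17,4) ≤ 57,120. (The bound is loose by a factor of 4! = 24: C(17,4) = 57,120/24 = 2,380.)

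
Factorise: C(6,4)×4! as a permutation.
P(6,4)

C(6,4)×4! = [6!/(4!(2)!)]×4! = 6!/(2)! = P(6,4) = 360.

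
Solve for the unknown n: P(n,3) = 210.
7

P(n,3) = n(n−1)(n−2) is increasing in n; n(n−1)(n−2) ≈ (n−1)^3 = 210 gives n ≈ 6.9. Check: P(5,3) = 60, P(6,3) = 120, P(7,3) = 210 ✓. So n = 7.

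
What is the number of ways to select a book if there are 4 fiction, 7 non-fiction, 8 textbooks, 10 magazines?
By the addition principle: 4 + 7 + 8 + 10 = 29.

Answer: 29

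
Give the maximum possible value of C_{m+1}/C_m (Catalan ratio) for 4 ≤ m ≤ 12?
25/7

Working:
C_{m+1}/C_m = 2(2m+1)/(m+2), which increases with m. Maximum at m = 12: 2·25/14 = 25/7.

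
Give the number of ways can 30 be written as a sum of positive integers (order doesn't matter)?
5,604

Solution: Pentagonal recurrence p(n) = p(n−1) + p(n−2) − p(n−5) − p(n−7) + …: p(30) = p(29) + p(28) − p(25) − p(23) + p(18) + p(15) − p(8) − p(4) = 4,565 + 3,718 − 1,958 − 1,255 + 385 + 176 − 22 − 5 = 5,604.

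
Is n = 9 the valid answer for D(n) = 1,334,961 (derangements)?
No

Solution: D(9) = (9-1)·[D(8) + D(7)] = 8·[14,833 + 1,854] = 133,496, which does not equal 1,334,961.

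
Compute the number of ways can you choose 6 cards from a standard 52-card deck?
20,358,520

Reasoning: C(52,6) = 20,358,520.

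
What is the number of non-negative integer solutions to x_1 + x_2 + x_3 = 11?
78

Solution: C(11+3-1, 3-1) = 78.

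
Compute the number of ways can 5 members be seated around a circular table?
24

Explanation: Circular arrangements: (5-1)! = 24.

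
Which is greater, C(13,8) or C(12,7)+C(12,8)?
By Pascal's identity: C(13,8) = C(12,7)+C(12,8) = 1,287. Equal.
Final answer: Equal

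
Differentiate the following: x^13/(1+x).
(13x^12(1+x) - x^13)/(1+x)²

Solution: Quotient rule: [13x^{12}(1+x) - x^13]/(1+x)².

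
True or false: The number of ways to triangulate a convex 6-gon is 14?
Triangulations of a convex 6-gon are counted by the Catalan number C_4: C_4 = C(8,4)/(4+1) = 70/5 = 14.
Final answer: True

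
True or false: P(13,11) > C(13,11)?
True

Working:
P(13,11) = 3,113,510,400 and C(13,11) = 78; P(n,r) = r! × C(n,r) so P > C whenever r ≥ 2.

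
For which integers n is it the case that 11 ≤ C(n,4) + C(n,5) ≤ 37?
6

Working:
C(5,4)+C(5,5)=6; C(6,4)+C(6,5)=21; C(7,4)+C(7,5)=56. So valid n = 6.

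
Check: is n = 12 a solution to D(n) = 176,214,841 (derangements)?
D(12) = (12-1)·[D(11) + D(10)] = 11·[14,684,570 + 1,334,961] = 176,214,841, which equals 176,214,841.

Answer: Yes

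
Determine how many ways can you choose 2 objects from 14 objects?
C(14,2) = 14! / (2! × (14-2)!)
         = 14! / (2! × 12!)
         = 91
Final answer: 91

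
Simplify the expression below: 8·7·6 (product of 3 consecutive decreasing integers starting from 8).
336

Solution: This is P(8,3) = 8!/(5)! = 336.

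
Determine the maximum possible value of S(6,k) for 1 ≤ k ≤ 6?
90

Explanation: Row S(6,k) for k = 1..6 (via S(n,k) = k·S(n−1,k) + S(n−1,k−1)): 1, 31, 90, 65, 15, 1. The row is unimodal; maximum at k = 3: 90.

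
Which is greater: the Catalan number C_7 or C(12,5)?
C_7 = C(14,7)/(7+1) = 3,432/8 = 429; C(12,5) = 792.
Final answer: C(12,5)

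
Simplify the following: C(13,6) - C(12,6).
792

Working:
C(13,6) - C(12,6) = C(12,5) = 792.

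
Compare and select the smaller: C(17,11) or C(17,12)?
C(17,11)=12,376, C(17,12)=6,188.

Answer: C(17,12)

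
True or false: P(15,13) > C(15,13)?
True
P(15,13) = 653,837,184,000 and C(15,13) = 105; P(n,r) = r! × C(n,r) so P > C whenever r ≥ 2.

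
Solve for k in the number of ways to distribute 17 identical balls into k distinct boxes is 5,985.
5

Reasoning: Stars and bars: the count is C(17+k−1, k−1), increasing in k. k=3: C(19,2) = 171, k=4: C(20,3) = 1,140, k=5: C(21,4) = 5,985 ✓. So k = 5.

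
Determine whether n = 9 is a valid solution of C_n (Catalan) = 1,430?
No

Working:
C_9 = C(18,9)/(9+1) = 48,620/10 = 4,862, which does not equal 1,430.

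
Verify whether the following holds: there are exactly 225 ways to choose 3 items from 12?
False

C(12,3) = 220 ≠ 225.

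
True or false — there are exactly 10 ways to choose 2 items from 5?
C(5,2) = 10.
Final answer: True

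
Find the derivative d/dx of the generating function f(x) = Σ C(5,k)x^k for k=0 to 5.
Σ k·C(5,k)x^(k-1) for k=1 to 5
Term-by-term differentiation gives Σ k·C(5,k)x^{k-1} for k=1 to 5.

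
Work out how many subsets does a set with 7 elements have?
128

Explanation: Each element can be included or excluded: 2^7 = 128.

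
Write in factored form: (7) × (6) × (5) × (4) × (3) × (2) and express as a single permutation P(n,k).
Product of 6 consecutive descending integers starting at 7: P(7,6) = 7!/1! = 5,040.
Final answer: P(7,6) = 7!/(1)!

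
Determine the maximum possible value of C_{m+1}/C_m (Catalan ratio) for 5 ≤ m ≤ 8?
17/5

Working:
C_{m+1}/C_m = 2(2m+1)/(m+2), which increases with m. Maximum at m = 8: 2·17/10 = 17/5.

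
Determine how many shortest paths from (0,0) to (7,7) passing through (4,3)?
1,225
To (4,3): C(7,4)=35. From there: C(7,3)=35. Total: 1,225.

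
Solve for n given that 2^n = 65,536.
16

Solution: 65,536 = 1,024 × 64 = 2^10 × 2^6 = 2^16, so n = 16.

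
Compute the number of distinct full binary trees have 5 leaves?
Using the Catalan number formula: C_n = C(2n, n) / (n+1)
C_4 = C(8, 4) / (4+1)
     = 70 / 5
     = 14

Answer: 14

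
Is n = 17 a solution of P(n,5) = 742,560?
Yes

Solution: P(17,5) = 17·16·15·14·13 = 742,560, which equals 742,560.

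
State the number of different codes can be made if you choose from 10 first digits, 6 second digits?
By the multiplication principle: 10 × 6 = 60.

Answer: 60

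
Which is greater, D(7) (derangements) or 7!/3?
D(7)

Working:
D(7) = (7-1)·[D(6) + D(5)] = 6·[265 + 44] = 1,854; 7!/3 = 5,040/3 = 1,680.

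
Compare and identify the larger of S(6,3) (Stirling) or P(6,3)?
S(6,3) = 3·S(5,3) + S(5,2) = 3·25 + 15 = 90; P(6,3) = 120.
Final answer: P(6,3)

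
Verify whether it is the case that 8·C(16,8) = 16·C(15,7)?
True

Reasoning: Absorption identity k·C(n,k) = n·C(n-1,k-1). LHS = 8·12870 = 102,960; RHS = 16·6435 = 102,960.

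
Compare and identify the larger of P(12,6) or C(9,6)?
P(12,6)

Reasoning: P(12,6)=665,280, C(9,6)=84.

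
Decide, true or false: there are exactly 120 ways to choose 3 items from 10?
True

Solution: C(10,3) = 120.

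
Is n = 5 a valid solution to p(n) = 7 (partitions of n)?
Yes

Reasoning: Pentagonal recurrence p(n) = p(n−1) + p(n−2) − p(n−5) − p(n−7) + …: p(5) = p(4) + p(3) − p(0) = 5 + 3 − 1 = 7, which equals 7.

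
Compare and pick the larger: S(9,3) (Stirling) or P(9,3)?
S(9,3)
S(9,3) = 3·S(8,3) + S(8,2) = 3·966 + 127 = 3,025; P(9,3) = 504.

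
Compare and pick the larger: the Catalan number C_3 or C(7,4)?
C(7,4)
C_3 = C(6,3)/(3+1) = 20/4 = 5; C(7,4) = 35.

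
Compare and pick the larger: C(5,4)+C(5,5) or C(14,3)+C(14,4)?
C(14,3)+C(14,4)

Reasoning: First=6, Second=1,365.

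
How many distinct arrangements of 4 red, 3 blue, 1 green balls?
280

Explanation: Multinomial: 8!/(4! × 3! × 1!) = 280.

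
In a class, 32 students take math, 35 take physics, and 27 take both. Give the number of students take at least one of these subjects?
40

Explanation: |A∪B| = |A|+|B|-|A∩B| = 32+35-27 = 40.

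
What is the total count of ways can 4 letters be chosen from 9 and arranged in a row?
3,024

P(9,4) = 9!/(9-4)! = 3,024.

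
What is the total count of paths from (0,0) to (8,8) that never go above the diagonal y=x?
1,430

Reasoning: Counted by the Catalan number C_8: C_8 = C(16,8)/(8+1) = 12,870/9 = 1,430.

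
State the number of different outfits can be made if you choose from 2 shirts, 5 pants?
10

Solution: By the multiplication principle: 2 × 5 = 10.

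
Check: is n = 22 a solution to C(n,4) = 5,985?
No

Reasoning: C(22,4) = 22·21·20·19/4! = 175,560/24 = 7,315, which does not equal 5,985.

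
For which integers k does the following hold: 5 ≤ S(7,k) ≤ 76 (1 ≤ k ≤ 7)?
S(7,1)=1; S(7,2)=63; S(7,3)=301; S(7,4)=350; S(7,5)=140; S(7,6)=21; S(7,7)=1. So valid k = 2, 6.
Final answer: 2, 6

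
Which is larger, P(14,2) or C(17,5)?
C(17,5)

Explanation: P(14,2)=182, C(17,5)=6,188.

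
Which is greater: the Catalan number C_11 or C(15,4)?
C_11
C_11 = C(22,11)/(11+1) = 705,432/12 = 58,786; C(15,4) = 1,365.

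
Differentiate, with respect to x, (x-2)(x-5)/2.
d/dx[(x-2)(x-5)] = (x-5) + (x-2) = 2x - 7. Dividing by 2 gives (2x - 7)/2.

Answer: (2x - 7)/2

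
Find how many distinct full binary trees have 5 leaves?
Using the Catalan number formula: C_n = C(2n, n) / (n+1)
C_4 = C(8, 4) / (4+1)
     = 70 / 5
     = 14

Answer: 14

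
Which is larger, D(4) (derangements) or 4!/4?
D(4)

Working:
D(4) = (4-1)·[D(3) + D(2)] = 3·[2 + 1] = 9; 4!/4 = 24/4 = 6.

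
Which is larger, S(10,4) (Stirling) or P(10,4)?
S(10,4)

Explanation: S(10,4) = 4·S(9,4) + S(9,3) = 4·7,770 + 3,025 = 34,105; P(10,4) = 5,040.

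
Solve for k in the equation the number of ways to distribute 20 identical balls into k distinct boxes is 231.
Stars and bars: the count is C(20+k−1, k−1), increasing in k. k=2: C(21,1) = 21, k=3: C(22,2) = 231 ✓. So k = 3.

Answer: 3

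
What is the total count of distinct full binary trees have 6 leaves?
Using the Catalan number formula: C_n = C(2n, n) / (n+1)
C_5 = C(10, 5) / (5+1)
     = 252 / 6
     = 42

Answer: 42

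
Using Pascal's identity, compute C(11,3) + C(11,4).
495
C(11,3) + C(11,4) = C(12,4) = 495.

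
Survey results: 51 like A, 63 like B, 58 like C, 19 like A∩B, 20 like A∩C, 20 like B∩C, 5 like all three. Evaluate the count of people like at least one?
118

Working:
|A∪B∪C| = 51+63+58-19-20-20+5 = 118.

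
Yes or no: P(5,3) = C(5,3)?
P(5,3) = 60 but C(5,3) = 10; they differ by a factor of 3! = 6, so the statement does not hold.
Final answer: No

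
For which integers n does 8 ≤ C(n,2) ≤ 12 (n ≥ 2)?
5

C(4,2)=6; C(5,2)=10; C(6,2)=15. So valid n = 5.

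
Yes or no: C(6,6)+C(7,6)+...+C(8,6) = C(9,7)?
Hockey stick identity gives Σ = C(9,7) = 36; RHS C(9,7) = 36.

Answer: Yes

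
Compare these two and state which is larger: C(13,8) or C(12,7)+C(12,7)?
C(12,7)+C(12,7)

Solution: C(13,8)=1,287; C(12,7)+C(12,7)=792+792=1,584.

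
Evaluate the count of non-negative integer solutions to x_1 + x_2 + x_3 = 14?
120

Solution: C(14+3-1, 3-1) = 120.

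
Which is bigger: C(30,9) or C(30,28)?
C(30,9)

Reasoning: C(30,9)=14,307,150, C(30,28)=435.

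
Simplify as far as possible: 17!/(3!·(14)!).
680

This is C(17,3) = 680.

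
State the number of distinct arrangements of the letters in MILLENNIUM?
Word has 10 letters (M=2, I=2, L=2, E=1, N=2, U=1). Arrangements: 10!/Π(k!) = 226,800.

Answer: 226,800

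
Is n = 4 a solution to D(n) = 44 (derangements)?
D(4) = (4-1)·[D(3) + D(2)] = 3·[2 + 1] = 9, which does not equal 44.

Answer: No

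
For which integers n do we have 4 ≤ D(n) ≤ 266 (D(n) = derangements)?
4, 5, 6

Solution: Using D(n) = (n−1)[D(n−1) + D(n−2)] with D(1)=0, D(2)=1: D(3)=2; D(4)=9; D(5)=44; D(6)=265; D(7)=1,854. So valid n = 4, 5, 6.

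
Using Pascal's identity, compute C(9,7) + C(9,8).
45
C(9,7) + C(9,8) = C(10,8) = 45.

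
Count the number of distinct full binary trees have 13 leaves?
208,012

Explanation: Using the Catalan number formula: C_n = C(2n, n) / (n+1)
C_12 = C(24, 12) / (12+1)
     = 2704156 / 13
     = 208,012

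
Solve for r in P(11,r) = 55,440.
5

P(11,r) = 11·10·…·(11−r+1), a product of r factors. Multiplying down from 11: 11 = 11; 11·10 = 110; 11·10·9 = 990; 11·10·9·8 = 7,920; 11·10·9·8·7 = 55,440 ✓ (5 factors). So r = 5.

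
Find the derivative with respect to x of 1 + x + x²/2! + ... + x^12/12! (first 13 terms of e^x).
1 + x + x²/2! + ... + x^11/11!
Differentiating term by term gives the first 12 terms of e^x.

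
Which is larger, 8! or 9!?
9!

Explanation: 8!=40,320, 9!=362,880. 9! > 8!.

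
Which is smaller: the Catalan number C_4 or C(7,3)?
C_4 = C(8,4)/(4+1) = 70/5 = 14; C(7,3) = 35.

Answer: C_4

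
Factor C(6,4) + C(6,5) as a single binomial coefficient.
C(7,5)

Solution: By Pascal's identity: C(6,4) + C(6,5) = C(7,5) = 21.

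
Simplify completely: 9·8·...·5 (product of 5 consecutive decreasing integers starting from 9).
15,120

Working:
This is P(9,5) = 9!/(4)! = 15,120.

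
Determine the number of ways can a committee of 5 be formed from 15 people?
3,003

Explanation: C(15,5) = 15! / (5! × (15-5)!)
         = 15! / (5! × 10!)
         = 3,003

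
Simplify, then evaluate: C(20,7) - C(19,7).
27,132

Working:
C(20,7) - C(19,7) = C(19,6) = 27,132.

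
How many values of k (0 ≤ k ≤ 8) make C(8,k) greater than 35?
3

Solution: Row 8 is unimodal and symmetric about k=8/2. C(8,2)=28 ≤ 35; C(8,3)=56 > 35; by symmetry C(8,k) > 35 for k = 3..5. That's 5 - 3 + 1 = 3 values.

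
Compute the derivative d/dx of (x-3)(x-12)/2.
(2x - 15)/2

Solution: d/dx[(x-3)(x-12)] = (x-12) + (x-3) = 2x - 15. Dividing by 2 gives (2x - 15)/2.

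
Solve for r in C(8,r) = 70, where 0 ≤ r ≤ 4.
4

C(8,r) is increasing for 0 ≤ r ≤ 4. Stepping up (C(8,r+1) = C(8,r)·(8−r)/(r+1)): C(8,1) = 8, C(8,2) = 28, C(8,3) = 56, C(8,4) = 70 ✓. So r = 4.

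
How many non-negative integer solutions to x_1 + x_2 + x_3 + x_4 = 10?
286

Working:
C(10+4-1, 4-1) = 286.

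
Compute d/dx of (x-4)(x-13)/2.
d/dx[(x-4)(x-13)] = (x-13) + (x-4) = 2x - 17. Dividing by 2 gives (2x - 17)/2.
Final answer: (2x - 17)/2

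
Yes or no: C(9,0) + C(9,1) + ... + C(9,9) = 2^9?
Yes

Working:
Binomial theorem with x = y = 1: Σ C(9,i) = (1+1)^9 = 2^9 = 512. The statement holds.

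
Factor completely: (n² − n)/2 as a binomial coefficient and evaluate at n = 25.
C(n,2); C(25,2) = 300

Working:
(n² − n)/2 = n(n−1)/2 = C(n,2). At n = 25: C(25,2) = 300.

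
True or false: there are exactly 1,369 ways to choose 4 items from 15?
False

C(15,4) = 1,365 ≠ 1369.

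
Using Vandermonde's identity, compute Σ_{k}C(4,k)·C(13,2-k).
= C(4+13,2) = C(17,2) = 136.
Final answer: 136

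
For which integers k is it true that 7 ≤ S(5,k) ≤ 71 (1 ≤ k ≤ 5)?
2, 3, 4

Explanation: S(5,1)=1; S(5,2)=15; S(5,3)=25; S(5,4)=10; S(5,5)=1. So valid k = 2, 3, 4.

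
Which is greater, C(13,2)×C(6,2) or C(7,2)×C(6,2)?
C(13,2)×C(6,2)

Working:
C(13,2)×C(6,2)=1,170, C(7,2)×C(6,2)=315.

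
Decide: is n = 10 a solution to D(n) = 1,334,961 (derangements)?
Yes

Solution: D(10) = (10-1)·[D(9) + D(8)] = 9·[133,496 + 14,833] = 1,334,961, which equals 1,334,961.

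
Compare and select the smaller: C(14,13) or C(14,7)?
C(14,13)

Reasoning: C(14,13)=14, C(14,7)=3,432.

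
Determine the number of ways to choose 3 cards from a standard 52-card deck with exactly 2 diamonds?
3,042

Solution: 13 diamonds and 39 non-diamonds: C(13,2) × C(39,1) = 78 × 39 = 3,042.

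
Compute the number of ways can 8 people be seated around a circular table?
5,040
Circular arrangements: (8-1)! = 5,040.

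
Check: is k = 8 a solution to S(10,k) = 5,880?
No

S(10,8) = 8·S(9,8) + S(9,7) = 8·36 + 462 = 750, which does not equal 5,880.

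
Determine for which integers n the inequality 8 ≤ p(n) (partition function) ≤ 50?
6, 7, 8, 9, 10

Reasoning: Tabulating p(n) via p(n) = p(n−1) + p(n−2) − p(n−5) − p(n−7) + …: p(5)=7; p(6)=11; p(7)=15; p(8)=22; p(9)=30; p(10)=42; p(11)=56. So valid n = 6, 7, 8, 9, 10.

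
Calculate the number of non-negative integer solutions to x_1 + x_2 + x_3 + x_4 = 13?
560

C(13+4-1, 4-1) = 560.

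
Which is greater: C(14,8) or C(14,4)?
C(14,8)=3,003, C(14,4)=1,001.
Final answer: C(14,8)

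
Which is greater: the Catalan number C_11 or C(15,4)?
C_11 = C(22,11)/(11+1) = 705,432/12 = 58,786; C(15,4) = 1,365.
Final answer: C_11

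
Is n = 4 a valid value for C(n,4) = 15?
No

Solution: C(4,4) = 4·3·2·1/4! = 24/24 = 1, which does not equal 15.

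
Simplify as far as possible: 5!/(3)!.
This equals 5×4 = 20.
Final answer: 20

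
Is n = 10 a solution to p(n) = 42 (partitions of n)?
Yes

Reasoning: Pentagonal recurrence p(n) = p(n−1) + p(n−2) − p(n−5) − p(n−7) + …: p(10) = p(9) + p(8) − p(5) − p(3) = 30 + 22 − 7 − 3 = 42, which equals 42.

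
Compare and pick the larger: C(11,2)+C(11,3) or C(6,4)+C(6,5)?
C(11,2)+C(11,3)

Working:
First=220, Second=21.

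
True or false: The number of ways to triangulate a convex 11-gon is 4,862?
Triangulations of a convex 11-gon are counted by the Catalan number C_9: C_9 = C(18,9)/(9+1) = 48,620/10 = 4,862.

Answer: True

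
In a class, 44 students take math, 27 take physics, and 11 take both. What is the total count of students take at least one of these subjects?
60

Working:
|A∪B| = |A|+|B|-|A∩B| = 44+27-11 = 60.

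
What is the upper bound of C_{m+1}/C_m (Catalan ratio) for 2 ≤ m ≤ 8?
C_{m+1}/C_m = 2(2m+1)/(m+2), which increases with m. Maximum at m = 8: 2·17/10 = 17/5.
Final answer: 17/5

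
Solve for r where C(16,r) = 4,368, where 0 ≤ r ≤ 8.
5

Reasoning: C(16,r) is increasing for 0 ≤ r ≤ 8. Stepping up (C(16,r+1) = C(16,r)·(16−r)/(r+1)): C(16,1) = 16, C(16,2) = 120, C(16,3) = 560, C(16,4) = 1,820, C(16,5) = 4,368 ✓. So r = 5.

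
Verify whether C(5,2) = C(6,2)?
LHS = C(5,2) = 10; RHS = C(6,2) = 15. 10 ≠ 15, so the statement does not hold.
Final answer: False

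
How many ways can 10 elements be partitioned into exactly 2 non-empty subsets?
This equals S(10,2), the Stirling number of the 2nd kind.
Using the Stirling recurrence: S(n,k) = k·S(n-1,k) + S(n-1,k-1)
S(10,2) = 2·S(9,2) + S(9,1)
         = 2·255 + 1
         = 510 + 1
         = 511
Final answer: 511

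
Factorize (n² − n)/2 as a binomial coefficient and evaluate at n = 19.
C(n,2); C(19,2) = 171

(n² − n)/2 = n(n−1)/2 = C(n,2). At n = 19: C(19,2) = 171.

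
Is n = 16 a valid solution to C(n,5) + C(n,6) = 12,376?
Yes

Explanation: C(16,5) + C(16,6) = 4,368 + 8,008 = 12,376, which equals 12,376.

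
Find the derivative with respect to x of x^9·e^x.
(9x^8 + x^9)e^x

Reasoning: Product rule: d/dx[x^9]·e^x + x^9·d/dx[e^x] = 9x^{8}e^x + x^9e^x.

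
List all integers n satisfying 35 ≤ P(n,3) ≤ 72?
5

Reasoning: P(4,3)=24; P(5,3)=60; P(6,3)=120. So valid n = 5.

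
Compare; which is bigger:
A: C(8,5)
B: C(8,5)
A=C(8,5)=56, B=C(8,5)=56.

Answer: Equal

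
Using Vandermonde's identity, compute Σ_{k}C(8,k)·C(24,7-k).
3,365,856

Explanation: = C(8+24,7) = C(32,7) = 3,365,856.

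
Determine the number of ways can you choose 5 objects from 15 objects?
3,003
C(15,5) = 15! / (5! × (15-5)!)
         = 15! / (5! × 10!)
         = 3,003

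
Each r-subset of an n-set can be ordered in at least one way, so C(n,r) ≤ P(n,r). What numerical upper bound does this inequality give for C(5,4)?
120

P(5,4) = 5·4·3·2 = 120, so C(5,4) ≤ 120. (The bound is loose by a factor of 4! = 24: C(5,4) = 120/24 = 5.)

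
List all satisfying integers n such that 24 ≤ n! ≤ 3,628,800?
4, 5, 6, 7, 8, 9, 10
n! is strictly increasing; 4! = 24 and 10! = 3,628,800, so valid n = 4, 5, 6, 7, 8, 9, 10.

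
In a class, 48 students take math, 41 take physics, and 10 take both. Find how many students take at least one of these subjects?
|A∪B| = |A|+|B|-|A∩B| = 48+41-10 = 79.

Answer: 79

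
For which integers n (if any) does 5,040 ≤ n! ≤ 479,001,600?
n! is strictly increasing; 7! = 5,040 and 12! = 479,001,600, so valid n = 7, 8, 9, 10, 11, 12.

Answer: 7, 8, 9, 10, 11, 12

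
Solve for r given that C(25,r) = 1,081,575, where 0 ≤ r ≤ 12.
8

Solution: C(25,r) is increasing for 0 ≤ r ≤ 12. Stepping up (C(25,r+1) = C(25,r)·(25−r)/(r+1)): C(25,1) = 25, C(25,2) = 300, C(25,3) = 2,300, C(25,4) = 12,650, C(25,5) = 53,130, C(25,6) = 177,100, C(25,7) = 480,700, C(25,8) = 1,081,575 ✓. So r = 8.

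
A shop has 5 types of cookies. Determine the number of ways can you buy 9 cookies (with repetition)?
Stars and bars: C(9+5-1, 9) = C(13, 9) = 715.

Answer: 715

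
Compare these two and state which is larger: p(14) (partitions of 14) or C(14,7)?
C(14,7)

Reasoning: Pentagonal recurrence p(n) = p(n−1) + p(n−2) − p(n−5) − p(n−7) + …: p(14) = p(13) + p(12) − p(9) − p(7) + p(2) = 101 + 77 − 30 − 15 + 2 = 135; C(14,7) = 3,432.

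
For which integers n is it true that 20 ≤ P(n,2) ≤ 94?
5, 6, 7, 8, 9, 10

Working:
P(4,2)=12; P(5,2)=20; P(6,2)=30; P(7,2)=42; P(8,2)=56; P(9,2)=72; P(10,2)=90; P(11,2)=110. So valid n = 5, 6, 7, 8, 9, 10.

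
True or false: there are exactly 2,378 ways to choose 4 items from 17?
C(17,4) = 2,380 ≠ 2378.
Final answer: False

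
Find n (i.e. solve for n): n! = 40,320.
8
n! is strictly increasing. 6! = 720, 7! = 5,040, 8! = 40,320 ✓. So n = 8.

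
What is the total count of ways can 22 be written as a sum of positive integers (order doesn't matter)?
Pentagonal recurrence p(n) = p(n−1) + p(n−2) − p(n−5) − p(n−7) + …: p(22) = p(21) + p(20) − p(17) − p(15) + p(10) + p(7) − p(0) = 792 + 627 − 297 − 176 + 42 + 15 − 1 = 1,002.

Answer: 1,002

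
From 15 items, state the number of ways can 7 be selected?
6,435

Reasoning: C(15,7) = 15! / (7! × (15-7)!)
         = 15! / (7! × 8!)
         = 6,435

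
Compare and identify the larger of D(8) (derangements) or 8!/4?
D(8) = (8-1)·[D(7) + D(6)] = 7·[1,854 + 265] = 14,833; 8!/4 = 40,320/4 = 10,080.
Final answer: D(8)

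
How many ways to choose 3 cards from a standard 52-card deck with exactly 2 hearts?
3,042

Solution: 13 hearts and 39 non-hearts: C(13,2) × C(39,1) = 78 × 39 = 3,042.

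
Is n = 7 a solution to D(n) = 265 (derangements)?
D(7) = (7-1)·[D(6) + D(5)] = 6·[265 + 44] = 1,854, which does not equal 265.

Answer: No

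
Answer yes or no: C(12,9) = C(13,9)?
No

LHS = C(12,9) = 220; RHS = C(13,9) = 715. 220 ≠ 715, so the statement does not hold.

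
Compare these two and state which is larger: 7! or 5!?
7!=5,040, 5!=120. 7! > 5!.
Final answer: 7!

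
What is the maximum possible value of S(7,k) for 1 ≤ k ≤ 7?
350

Explanation: Row S(7,k) for k = 1..7 (via S(n,k) = k·S(n−1,k) + S(n−1,k−1)): 1, 63, 301, 350, 140, 21, 1. The row is unimodal; maximum at k = 4: 350.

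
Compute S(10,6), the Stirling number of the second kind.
22,827

Reasoning: Using the Stirling recurrence: S(n,k) = k·S(n-1,k) + S(n-1,k-1)
S(10,6) = 6·S(9,6) + S(9,5)
         = 6·2646 + 6951
         = 15876 + 6951
         = 22,827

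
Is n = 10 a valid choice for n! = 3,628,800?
10! = 10·9! = 10·362,880 = 3,628,800, which equals 3,628,800.

Answer: Yes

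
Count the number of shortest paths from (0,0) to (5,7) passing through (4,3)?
175

Working:
To (4,3): C(7,4)=35. From there: C(5,1)=5. Total: 175.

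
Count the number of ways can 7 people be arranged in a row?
5,040

Solution: Arrangements of 7 distinct objects: 7! = 5,040.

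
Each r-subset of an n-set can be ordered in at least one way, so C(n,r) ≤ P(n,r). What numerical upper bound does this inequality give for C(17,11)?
494,010,316,800
P(17,11) = 17·16·15·14·13·12·11·10·9·8·7 = 494,010,316,800, so C(17,11) ≤ 494,010,316,800. (The bound is loose by a factor of 11! = 39,916,800: C(17,11) = 494,010,316,800/39,916,800 = 12,376.)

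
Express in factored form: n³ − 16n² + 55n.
n(n − 5)(n − 11)

Solution: n³ − 16n² + 55n = n(n² − 16n + 55) = n(n − 5)(n − 11).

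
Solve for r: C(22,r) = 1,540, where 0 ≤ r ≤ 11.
3

Reasoning: C(22,r) is increasing for 0 ≤ r ≤ 11. Stepping up (C(22,r+1) = C(22,r)·(22−r)/(r+1)): C(22,1) = 22, C(22,2) = 231, C(22,3) = 1,540 ✓. So r = 3.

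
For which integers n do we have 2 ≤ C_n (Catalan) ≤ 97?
2, 3, 4, 5

Solution: C_1=1; C_2=2; C_3=5; C_4=14; C_5=42; C_6=132. So valid n = 2, 3, 4, 5.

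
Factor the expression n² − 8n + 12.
(n − 2)(n − 6)

Seek roots whose sum is 8 and product is 12: (2, 6). So n² − 8n + 12 = (n − 2)(n − 6).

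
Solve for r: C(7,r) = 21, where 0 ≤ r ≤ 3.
2

Solution: C(7,r) is increasing for 0 ≤ r ≤ 3. Stepping up (C(7,r+1) = C(7,r)·(7−r)/(r+1)): C(7,1) = 7, C(7,2) = 21 ✓. So r = 2.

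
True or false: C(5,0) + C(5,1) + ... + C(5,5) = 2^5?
True

Explanation: Binomial theorem with x = y = 1: Σ C(5,i) = (1+1)^5 = 2^5 = 32. The statement holds.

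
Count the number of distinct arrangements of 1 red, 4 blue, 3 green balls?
280

Working:
Multinomial: 8!/(1! × 4! × 3!) = 280.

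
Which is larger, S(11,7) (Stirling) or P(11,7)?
S(11,7) = 7·S(10,7) + S(10,6) = 7·5,880 + 22,827 = 63,987; P(11,7) = 1,663,200.
Final answer: P(11,7)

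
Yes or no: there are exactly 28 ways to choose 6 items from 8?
Yes

Solution: C(8,6) = 28.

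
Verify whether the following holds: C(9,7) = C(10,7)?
False

Reasoning: LHS = C(9,7) = 36; RHS = C(10,7) = 120. 36 ≠ 120, so the statement does not hold.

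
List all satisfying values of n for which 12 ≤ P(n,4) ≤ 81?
4

P(3,4)=0; P(4,4)=24; P(5,4)=120. So valid n = 4.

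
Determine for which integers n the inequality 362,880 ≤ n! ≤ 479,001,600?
n! is strictly increasing; 9! = 362,880 and 12! = 479,001,600, so valid n = 9, 10, 11, 12.

Answer: 9, 10, 11, 12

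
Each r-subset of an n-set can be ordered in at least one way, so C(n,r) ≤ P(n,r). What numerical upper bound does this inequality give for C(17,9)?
8,821,612,800
P(17,9) = 17·16·15·14·13·12·11·10·9 = 8,821,612,800, so C(17,9) ≤ 8,821,612,800. (The bound is loose by a factor of 9! = 362,880: C(17,9) = 8,821,612,800/362,880 = 24,310.)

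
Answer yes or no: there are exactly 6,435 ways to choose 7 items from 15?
Yes

Reasoning: C(15,7) = 6,435.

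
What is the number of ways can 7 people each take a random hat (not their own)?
1,854

Explanation: Using D(n) = (n-1)[D(n-1) + D(n-2)]:
D(7) = (7-1) × [D(6) + D(5)]
      = 6 × [265 + 44]
      = 6 × 309
      = 1,854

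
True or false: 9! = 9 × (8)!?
True

Working:
By definition n! = n × (n-1)!, so 9! = 9 × 8!.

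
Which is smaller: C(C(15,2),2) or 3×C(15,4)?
3×C(15,4)

C(C(15,2),2)=5,460, 3×C(15,4)=4,095.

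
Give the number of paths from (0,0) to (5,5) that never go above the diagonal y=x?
42

Counted by the Catalan number C_5: C_5 = C(10,5)/(5+1) = 252/6 = 42.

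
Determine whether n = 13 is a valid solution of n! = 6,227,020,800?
Yes

Solution: 13! = 13·12! = 13·479,001,600 = 6,227,020,800, which equals 6,227,020,800.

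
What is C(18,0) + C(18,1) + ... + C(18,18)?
262,144

Solution: Sum of binomial coefficients = 2^18 = 262,144.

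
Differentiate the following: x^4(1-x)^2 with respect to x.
Product rule: 4x^{3}(1-x)^{2} + x^4·(-2)(1-x)^{1}.

Answer: 4x^3(1-x)^2 - 2x^4(1-x)^1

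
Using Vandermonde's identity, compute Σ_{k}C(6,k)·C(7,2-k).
78

= C(6+7,2) = C(13,2) = 78.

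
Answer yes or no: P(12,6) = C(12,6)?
P(12,6) = 665,280 but C(12,6) = 924; they differ by a factor of 6! = 720, so the statement does not hold.
Final answer: No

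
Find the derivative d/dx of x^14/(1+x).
(14x^13(1+x) - x^14)/(1+x)²

Solution: Quotient rule: [14x^{13}(1+x) - x^14]/(1+x)².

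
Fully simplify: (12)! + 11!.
518,918,400

Solution: (12)! + 11! = (12)·11! + 11! = (12+1)·11! = 13·11! = 518,918,400.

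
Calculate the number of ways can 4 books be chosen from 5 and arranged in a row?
120

Reasoning: P(5,4) = 5!/(5-4)! = 120.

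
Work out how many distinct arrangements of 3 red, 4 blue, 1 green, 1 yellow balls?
2,520

Explanation: Multinomial: 9!/(3! × 4! × 1! × 1!) = 2,520.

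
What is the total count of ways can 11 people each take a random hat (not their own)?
14,684,570

Using D(n) = (n-1)[D(n-1) + D(n-2)]:
D(11) = (11-1) × [D(10) + D(9)]
      = 10 × [1334961 + 133496]
      = 10 × 1468457
      = 14,684,570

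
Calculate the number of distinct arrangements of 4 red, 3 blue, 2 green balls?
1,260
Multinomial: 9!/(4! × 3! × 2!) = 1,260.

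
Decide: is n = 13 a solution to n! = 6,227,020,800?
Yes

Solution: 13! = 13·12! = 13·479,001,600 = 6,227,020,800, which equals 6,227,020,800.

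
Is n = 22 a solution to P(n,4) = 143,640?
No

Reasoning: P(22,4) = 22·21·20·19 = 175,560, which does not equal 143,640.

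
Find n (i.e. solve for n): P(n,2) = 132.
P(n,2) = n(n−1) is increasing in n; n(n−1) ≈ (n−0.5)^2 = 132 gives n ≈ 12.0. Check: P(10,2) = 90, P(11,2) = 110, P(12,2) = 132 ✓. So n = 12.

Answer: 12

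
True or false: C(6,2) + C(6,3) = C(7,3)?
True

Explanation: Pascal's identity: LHS = 15 + 20 = 35; RHS = C(7,3) = 35. Both sides agree, so the statement holds.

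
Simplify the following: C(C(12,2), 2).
C(12,2) = 66, then C(66, 2) = 2,145.
Final answer: 2,145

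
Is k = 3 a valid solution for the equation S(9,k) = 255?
S(9,3) = 3·S(8,3) + S(8,2) = 3·966 + 127 = 3,025, which does not equal 255.

Answer: No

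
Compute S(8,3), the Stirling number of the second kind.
966

Reasoning: Using the Stirling recurrence: S(n,k) = k·S(n-1,k) + S(n-1,k-1)
S(8,3) = 3·S(7,3) + S(7,2)
         = 3·301 + 63
         = 903 + 63
         = 966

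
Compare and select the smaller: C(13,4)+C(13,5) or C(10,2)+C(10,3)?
C(10,2)+C(10,3)

Explanation: First=2,002, Second=165.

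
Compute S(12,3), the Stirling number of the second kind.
86,526

Reasoning: Using the Stirling recurrence: S(n,k) = k·S(n-1,k) + S(n-1,k-1)
S(12,3) = 3·S(11,3) + S(11,2)
         = 3·28501 + 1023
         = 85503 + 1023
         = 86,526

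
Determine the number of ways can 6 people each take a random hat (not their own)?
265

Working:
Using D(n) = (n-1)[D(n-1) + D(n-2)]:
D(6) = (6-1) × [D(5) + D(4)]
      = 5 × [44 + 9]
      = 5 × 53
      = 265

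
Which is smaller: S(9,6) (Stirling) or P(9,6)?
S(9,6)

S(9,6) = 6·S(8,6) + S(8,5) = 6·266 + 1,050 = 2,646; P(9,6) = 60,480.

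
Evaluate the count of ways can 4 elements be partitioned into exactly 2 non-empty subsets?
This equals S(4,2), the Stirling number of the 2nd kind.
Using the Stirling recurrence: S(n,k) = k·S(n-1,k) + S(n-1,k-1)
S(4,2) = 2·S(3,2) + S(3,1)
         = 2·3 + 1
         = 6 + 1
         = 7
Final answer: 7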